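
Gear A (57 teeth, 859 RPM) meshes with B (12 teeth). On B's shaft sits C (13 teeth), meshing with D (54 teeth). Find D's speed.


Stage 1: RPM_B = RPM_A × t_A/t_B = 859 × 57/12 = 48963/12 = 4080.25
B and C share a shaft → RPM_C = RPM_B
Stage 2: RPM_D = RPM_C × t_C/t_D = RPM_A × (t_A×t_C)/(t_B×t_D)
Overall ratio = (57×13)/(12×54) = 741/648
RPM_D = 859 × 741/648 = 636519/648
≈ 982.28 RPM

982.28 RPM


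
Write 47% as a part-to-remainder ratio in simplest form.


47% means 47 parts out of 100; remainder = 53
Part : remainder = 47:53
GCD = 1
= 47:53

47:53


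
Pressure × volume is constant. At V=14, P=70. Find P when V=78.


Inverse proportion: x × y = constant
k = 14 × 70 = 980
y₂ = k / 78 = 980 / 78
= 12.56

12.56


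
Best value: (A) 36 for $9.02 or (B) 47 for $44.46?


Deal A: $9.02/36 = $0.2506/unit
Deal B: $44.46/47 = $0.9460/unit
A is cheaper per unit
= Deal A

Deal A


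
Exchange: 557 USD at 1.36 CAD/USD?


Amount × rate = 557 × 1.36
= 757.52 CAD

757.52 CAD


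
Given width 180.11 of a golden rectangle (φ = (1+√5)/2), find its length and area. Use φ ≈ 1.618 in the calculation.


φ = (1 + √5) / 2 ≈ 1.618
Length = width × φ = 180.11 × 1.618 = 291.41798
≈ 291.42
Area = width × length = 180.11 × 291.41798 = 52487.2923778 ≈ 52487.29
= Length: 291.42, Area: 52487.29

Length: 291.42, Area: 52487.29


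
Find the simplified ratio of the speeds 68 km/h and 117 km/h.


Ratio = 68:117
GCD = 1
Simplified = 68:117
Time ratio (same distance) = 117:68
Speed ratio = 68:117

68:117


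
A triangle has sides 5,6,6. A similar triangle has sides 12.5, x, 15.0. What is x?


Scale factor = 12.5/5 = 2.5
Missing side = 6 × 2.5
= 15.0

15.0


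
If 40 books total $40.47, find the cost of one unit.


Unit rate = total / quantity
= 40.47 / 40
= $1.01 per unit

$1.01 per unit


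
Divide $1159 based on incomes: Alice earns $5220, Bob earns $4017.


Total income = 5220 + 4017 = $9237
Alice: $1159 × 5220/9237 = $654.97
Bob: $1159 × 4017/9237 = $504.03
= Alice: $654.97, Bob: $504.03

Alice: $654.97, Bob: $504.03


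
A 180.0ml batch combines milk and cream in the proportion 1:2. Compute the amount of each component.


Total parts = 1 + 2 = 3
milk: 180.0 × 1/3 = 60.0ml
cream: 180.0 × 2/3 = 120.0ml
= 60.0ml and 120.0ml

60.0ml and 120.0ml


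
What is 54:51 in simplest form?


GCD(54, 51) = 3
54/3 : 51/3
= 18:17

18:17


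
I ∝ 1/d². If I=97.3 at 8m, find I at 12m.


I₁d₁² = I₂d₂²
I₂ = I₁ × (d₁/d₂)²
= 97.3 × (8/12)²
= 97.3 × 64/144
= 6227.2/144
≈ 43.2444

43.2444


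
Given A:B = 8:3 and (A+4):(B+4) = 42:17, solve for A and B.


Let A = 8k, B = 3k.
(8k + 4) / (3k + 4) = 42/17
Cross-multiply: 17(8k + 4) = 42(3k + 4)
136k + 68 = 126k + 168
136k - 126k = 168 - 68
10k = 100
k = 100/10 = 10
A = 8×10 = 80, B = 3×10 = 30
= A = 80, B = 30

A = 80, B = 30


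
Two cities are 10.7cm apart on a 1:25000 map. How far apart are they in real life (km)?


Real distance = map distance × scale
= 10.7cm × 25000
= 267500 cm = 2675.0 m
= 2.675 km

2.675 km


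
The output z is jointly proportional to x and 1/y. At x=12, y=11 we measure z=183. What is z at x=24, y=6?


z = k·x/y
Solve for k using the known point: k = z·y/x = 183×11/12 = 2013/12 = 167.7500
Now evaluate at x=24, y=6:
z = k × 24 / 6 = (2013 × 24) / (12 × 6) = 48312/72
= 671.0000

671.0000


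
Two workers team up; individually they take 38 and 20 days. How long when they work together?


Rate of A = 1/38 per day
Rate of B = 1/20 per day
Combined rate = 1/38 + 1/20 = 58/760 ≈ 0.0763 per day
Days = 1 / combined rate = 760/58
≈ 13.10 days

13.10 days


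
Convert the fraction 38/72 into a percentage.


Percentage = (part / whole) × 100
= (38 / 72) × 100
≈ 52.78%

52.78%


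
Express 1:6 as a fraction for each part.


Total parts = 1 + 6 = 7
First part: 1/7 = 1/7
Second part: 6/7 = 6/7
= 1/7 and 6/7

1/7 and 6/7


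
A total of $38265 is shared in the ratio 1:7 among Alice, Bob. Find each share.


Total parts = 1 + 7 = 8
Alice: 38265 × 1/8 = 4783.13
Bob: 38265 × 7/8 = 33481.88
= Alice: $4783.13, Bob: $33481.88

Alice: $4783.13, Bob: $33481.88


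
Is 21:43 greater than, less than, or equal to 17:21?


21/43 = 0.4884
17/21 = 0.8095
0.4884 < 0.8095, so 21:43 is less
= less than

less than


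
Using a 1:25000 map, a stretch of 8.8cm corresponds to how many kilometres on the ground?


Real distance = map distance × scale
= 8.8cm × 25000
= 220000 cm = 2200.0 m
= 2.200 km

2.200 km


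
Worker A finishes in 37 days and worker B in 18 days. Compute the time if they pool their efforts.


Rate of A = 1/37 per day
Rate of B = 1/18 per day
Combined rate = 1/37 + 1/18 = 55/666 ≈ 0.0826 per day
Days = 1 / combined rate = 666/55
≈ 12.11 days

12.11 days


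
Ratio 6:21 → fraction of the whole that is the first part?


Total parts = 6 + 21 = 27
First part: 6/27 = 2/9
= 2/9

2/9


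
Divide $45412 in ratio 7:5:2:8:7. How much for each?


Total parts = 7 + 5 + 2 + 8 + 7 = 29
Part 1: 45412 × 7/29 = 10961.52
Part 2: 45412 × 5/29 = 7829.66
Part 3: 45412 × 2/29 = 3131.86
Part 4: 45412 × 8/29 = 12527.45
Part 5: 45412 × 7/29 = 10961.52
= Part 1: $10961.52, Part 2: $7829.66, Part 3: $3131.86, Part 4: $12527.45, Part 5: $10961.52

Part 1: $10961.52, Part 2: $7829.66, Part 3: $3131.86, Part 4: $12527.45, Part 5: $10961.52


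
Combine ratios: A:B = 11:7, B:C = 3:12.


Match B: multiply A:B by 3 → 33:21
Multiply B:C by 7 → 21:84
Combined: 33:21:84
GCD = 3
= 11:7:28

11:7:28


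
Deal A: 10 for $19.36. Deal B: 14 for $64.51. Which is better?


Deal A: $19.36/10 = $1.9360/unit
Deal B: $64.51/14 = $4.6079/unit
A is cheaper per unit
= Deal A

Deal A


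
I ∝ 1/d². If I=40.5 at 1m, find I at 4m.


I₁d₁² = I₂d₂²
I₂ = I₁ × (d₁/d₂)²
= 40.5 × (1/4)²
= 40.5 × 1/16
= 40.5/16
≈ 2.5313

2.5313


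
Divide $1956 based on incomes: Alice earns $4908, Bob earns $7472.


Total income = 4908 + 7472 = $12380
Alice: $1956 × 4908/12380 = $775.45
Bob: $1956 × 7472/12380 = $1180.55
= Alice: $775.45, Bob: $1180.55

Alice: $775.45, Bob: $1180.55


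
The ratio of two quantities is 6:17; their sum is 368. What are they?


Let A = 6k, B = 17k.
6k + 17k = 368
23k = 368 → k = 368/23 = 16
A = 6×16 = 96, B = 17×16 = 272
= A = 96, B = 272

A = 96, B = 272


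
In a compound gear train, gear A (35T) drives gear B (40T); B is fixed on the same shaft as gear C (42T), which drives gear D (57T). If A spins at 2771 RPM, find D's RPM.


Stage 1: RPM_B = RPM_A × t_A/t_B = 2771 × 35/40 = 96985/40 ≈ 2424.63
B and C share a shaft → RPM_C = RPM_B
Stage 2: RPM_D = RPM_C × t_C/t_D = RPM_A × (t_A×t_C)/(t_B×t_D)
Overall ratio = (35×42)/(40×57) = 1470/2280
RPM_D = 2771 × 1470/2280 = 4073370/2280
≈ 1786.57 RPM

1786.57 RPM


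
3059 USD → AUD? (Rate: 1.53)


Amount × rate = 3059 × 1.53
= 4680.27 AUD

4680.27 AUD


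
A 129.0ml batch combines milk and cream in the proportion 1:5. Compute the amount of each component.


Total parts = 1 + 5 = 6
milk: 129.0 × 1/6 = 21.5ml
cream: 129.0 × 5/6 = 107.5ml
= 21.5ml and 107.5ml

21.5ml and 107.5ml


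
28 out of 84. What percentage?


Percentage = (part / whole) × 100
= (28 / 84) × 100
≈ 33.33%

33.33%


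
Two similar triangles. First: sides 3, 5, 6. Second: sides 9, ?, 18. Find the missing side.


Scale factor = 9/3 = 3
Missing side = 5 × 3
= 15.0

15.0


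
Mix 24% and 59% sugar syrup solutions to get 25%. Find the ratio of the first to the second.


Let x parts of 24% mix with y parts of 59%.
24x + 59y = 25(x + y)
24x + 59y = 25x + 25y
x(24 - 25) = y(25 - 59)
x/y = (59 - 25)/(25 - 24) = 34/1
Simplify: 34:1
= 34:1

34:1


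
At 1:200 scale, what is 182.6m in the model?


Model size = real / scale
= 182.6 / 200
= 0.9130 m

0.9130 m


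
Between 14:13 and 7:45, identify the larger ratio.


14/13 = 1.0769
7/45 = 0.1556
1.0769 > 0.1556, so 14:13 is greater
= 14:13

14:13


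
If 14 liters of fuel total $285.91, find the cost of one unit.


Unit rate = total / quantity
= 285.91 / 14
= $20.42 per unit

$20.42 per unit


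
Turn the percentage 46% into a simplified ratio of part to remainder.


46% means 46 parts out of 100; remainder = 54
Part : remainder = 46:54
GCD = 2
= 23:27

23:27


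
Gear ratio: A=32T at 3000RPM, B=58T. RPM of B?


Gear ratio = 32:58 = 16:29
RPM_B = RPM_A × (teeth_A / teeth_B)
= 3000 × (32/58)
= 1655.2 RPM

1655.2 RPM


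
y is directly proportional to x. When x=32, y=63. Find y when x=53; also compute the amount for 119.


Direct proportion: y/x = constant
k = 63/32 ≈ 1.9688
y at x=53: k × 53 = 63 × 53 / 32 = 3339/32 ≈ 104.34
y at x=119: k × 119 = 63 × 119 / 32 = 7497/32 ≈ 234.28
= 104.34 and 234.28

104.34 and 234.28


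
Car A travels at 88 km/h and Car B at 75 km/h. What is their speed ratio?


Ratio = 88:75
GCD = 1
Simplified = 88:75
Time ratio (same distance) = 75:88
Speed ratio = 88:75

88:75


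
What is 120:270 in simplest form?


GCD(120, 270) = 30
120/30 : 270/30
= 4:9

4:9


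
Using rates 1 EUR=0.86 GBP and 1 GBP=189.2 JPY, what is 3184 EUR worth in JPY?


Step 1: 3184 EUR × 0.86 = 2738.24 GBP
Step 2: 2738.24 GBP × 189.2 = 518075.01 JPY
Implied rate EUR→JPY = 0.86 × 189.2 = 162.7120
= 518075.01 JPY

518075.01 JPY


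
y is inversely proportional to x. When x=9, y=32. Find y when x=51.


Inverse proportion: x × y = constant
k = 9 × 32 = 288
y₂ = k / 51 = 288 / 51
= 5.65

5.65


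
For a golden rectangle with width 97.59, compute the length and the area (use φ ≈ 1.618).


φ = (1 + √5) / 2 ≈ 1.618
Length = width × φ = 97.59 × 1.618 = 157.90062
≈ 157.90
Area = width × length = 97.59 × 157.90062 = 15409.5215058 ≈ 15409.52
= Length: 157.90, Area: 15409.52

Length: 157.90, Area: 15409.52


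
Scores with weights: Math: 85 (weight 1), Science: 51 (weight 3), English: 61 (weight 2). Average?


Numerator = 85×1 + 51×3 + 61×2
= 85 + 153 + 122
= 360
Total weight = 6
Weighted avg = 360/6
= 60.00

60.00


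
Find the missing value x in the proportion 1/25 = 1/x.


Cross multiply: 1 × x = 25 × 1
1x = 25
x = 25 / 1
= 25.00

25.00


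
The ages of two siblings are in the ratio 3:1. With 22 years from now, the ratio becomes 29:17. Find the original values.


Let A = 3k, B = 1k.
(3k + 22) / (1k + 22) = 29/17
Cross-multiply: 17(3k + 22) = 29(1k + 22)
51k + 374 = 29k + 638
51k - 29k = 638 - 374
22k = 264
k = 264/22 = 12
A = 3×12 = 36, B = 1×12 = 12
= A = 36, B = 12

A = 36, B = 12


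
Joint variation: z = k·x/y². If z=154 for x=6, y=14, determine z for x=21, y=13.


z = k·x/y²
Solve for k using the known point: k = z·y²/x = 154×196/6 = 30184/6 ≈ 5030.6667
Now evaluate at x=21, y=13:
z = k × 21 / 169 = (30184 × 21) / (6 × 169) = 633864/1014
≈ 625.1124

625.1124


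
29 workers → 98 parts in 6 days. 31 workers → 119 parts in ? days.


Days ∝ work / workers, so d₂ = d₁ × (m₁/m₂) × (w₂/w₁)
Workers factor (inverse): 29/31 ≈ 0.9355
Work factor (direct): 119/98 ≈ 1.2143
d₂ = 6 × 29/31 × 119/98 = (6 × 29 × 119) / (31 × 98) = 20706/3038
≈ 6.82 days

6.82 days


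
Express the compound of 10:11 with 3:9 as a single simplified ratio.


Compound ratio = (10×3) : (11×9)
= 30:99
GCD = 3
= 10:33

10:33


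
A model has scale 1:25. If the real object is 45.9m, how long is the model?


Model size = real / scale
= 45.9 / 25
= 1.8360 m

1.8360 m


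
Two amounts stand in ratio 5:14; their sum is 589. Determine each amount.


Let A = 5k, B = 14k.
5k + 14k = 589
19k = 589 → k = 589/19 = 31
A = 5×31 = 155, B = 14×31 = 434
= A = 155, B = 434

A = 155, B = 434


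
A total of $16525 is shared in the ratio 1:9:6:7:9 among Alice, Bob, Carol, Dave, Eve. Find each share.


Total parts = 1 + 9 + 6 + 7 + 9 = 32
Alice: 16525 × 1/32 = 516.41
Bob: 16525 × 9/32 = 4647.66
Carol: 16525 × 6/32 = 3098.44
Dave: 16525 × 7/32 = 3614.84
Eve: 16525 × 9/32 = 4647.66
= Alice: $516.41, Bob: $4647.66, Carol: $3098.44, Dave: $3614.84, Eve: $4647.66

Alice: $516.41, Bob: $4647.66, Carol: $3098.44, Dave: $3614.84, Eve: $4647.66


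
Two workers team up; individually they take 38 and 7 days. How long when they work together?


Rate of A = 1/38 per day
Rate of B = 1/7 per day
Combined rate = 1/38 + 1/7 = 45/266 ≈ 0.1692 per day
Days = 1 / combined rate = 266/45
≈ 5.91 days

5.91 days


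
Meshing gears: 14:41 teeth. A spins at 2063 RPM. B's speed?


Gear ratio = 14:41 = 14:41
RPM_B = RPM_A × (teeth_A / teeth_B)
= 2063 × (14/41)
= 704.4 RPM

704.4 RPM


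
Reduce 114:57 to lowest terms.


GCD(114, 57) = 57
114/57 : 57/57
= 2:1

2:1


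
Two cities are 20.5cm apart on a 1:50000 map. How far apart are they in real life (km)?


Real distance = map distance × scale
= 20.5cm × 50000
= 1025000 cm = 10250.0 m
= 10.250 km

10.250 km


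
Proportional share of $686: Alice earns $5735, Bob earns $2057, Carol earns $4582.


Total income = 5735 + 2057 + 4582 = $12374
Alice: $686 × 5735/12374 = $317.94
Bob: $686 × 2057/12374 = $114.04
Carol: $686 × 4582/12374 = $254.02
= Alice: $317.94, Bob: $114.04, Carol: $254.02

Alice: $317.94, Bob: $114.04, Carol: $254.02


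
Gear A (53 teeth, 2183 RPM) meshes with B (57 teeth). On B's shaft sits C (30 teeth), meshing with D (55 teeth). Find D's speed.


Stage 1: RPM_B = RPM_A × t_A/t_B = 2183 × 53/57 = 115699/57 ≈ 2029.81
B and C share a shaft → RPM_C = RPM_B
Stage 2: RPM_D = RPM_C × t_C/t_D = RPM_A × (t_A×t_C)/(t_B×t_D)
Overall ratio = (53×30)/(57×55) = 1590/3135
RPM_D = 2183 × 1590/3135 = 3470970/3135
≈ 1107.17 RPM

1107.17 RPM


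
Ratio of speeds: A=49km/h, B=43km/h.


Ratio = 49:43
GCD = 1
Simplified = 49:43
Time ratio (same distance) = 43:49
Speed ratio = 49:43

49:43


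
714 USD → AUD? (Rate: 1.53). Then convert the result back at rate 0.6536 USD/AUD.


Amount × rate = 714 × 1.53 = 1092.42 AUD
Round-trip: 1092.42 × 0.6536 = 714.01 USD
= 1092.42 AUD, then 714.01 USD

1092.42 AUD, then 714.01 USD


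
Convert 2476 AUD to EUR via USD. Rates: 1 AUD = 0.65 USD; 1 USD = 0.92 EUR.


Step 1: 2476 AUD × 0.65 = 1609.40 USD
Step 2: 1609.40 USD × 0.92 = 1480.65 EUR
Implied rate AUD→EUR = 0.65 × 0.92 = 0.5980
= 1480.65 EUR

1480.65 EUR


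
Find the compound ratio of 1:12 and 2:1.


Compound ratio = (1×2) : (12×1)
= 2:12
GCD = 2
= 1:6

1:6


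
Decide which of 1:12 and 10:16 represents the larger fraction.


1/12 = 0.0833
10/16 = 0.6250
0.0833 < 0.6250, so 1:12 is less
= 10:16

10:16


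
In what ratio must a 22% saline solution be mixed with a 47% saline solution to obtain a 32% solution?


Let x parts of 22% mix with y parts of 47%.
22x + 47y = 32(x + y)
22x + 47y = 32x + 32y
x(22 - 32) = y(32 - 47)
x/y = (47 - 32)/(32 - 22) = 15/10
Simplify: 3:2
= 3:2

3:2


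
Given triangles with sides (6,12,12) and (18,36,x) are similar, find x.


Scale factor = 18/6 = 3
Missing side = 12 × 3
= 36.0

36.0


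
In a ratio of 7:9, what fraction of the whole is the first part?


Total parts = 7 + 9 = 16
First part: 7/16 = 7/16
= 7/16

7/16


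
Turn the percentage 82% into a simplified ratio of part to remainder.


82% means 82 parts out of 100; remainder = 18
Part : remainder = 82:18
GCD = 2
= 41:9

41:9


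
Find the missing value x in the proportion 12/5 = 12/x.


Cross multiply: 12 × x = 5 × 12
12x = 60
x = 60 / 12
= 5.00

5.00


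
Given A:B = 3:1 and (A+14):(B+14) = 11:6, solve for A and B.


Let A = 3k, B = 1k.
(3k + 14) / (1k + 14) = 11/6
Cross-multiply: 6(3k + 14) = 11(1k + 14)
18k + 84 = 11k + 154
18k - 11k = 154 - 84
7k = 70
k = 70/7 = 10
A = 3×10 = 30, B = 1×10 = 10
= A = 30, B = 10

A = 30, B = 10


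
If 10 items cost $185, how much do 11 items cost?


Direct proportion: y/x = constant
k = 185/10 = 18.5000
y₂ = k × 11 = 185 × 11 / 10 = 2035/10
= 203.50

203.50


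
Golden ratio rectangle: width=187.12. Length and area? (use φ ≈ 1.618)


φ = (1 + √5) / 2 ≈ 1.618
Length = width × φ = 187.12 × 1.618 = 302.76016
≈ 302.76
Area = width × length = 187.12 × 302.76016 = 56652.4811392 ≈ 56652.48
= Length: 302.76, Area: 56652.48

Length: 302.76, Area: 56652.48


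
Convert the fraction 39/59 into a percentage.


Percentage = (part / whole) × 100
= (39 / 59) × 100
≈ 66.10%

66.10%


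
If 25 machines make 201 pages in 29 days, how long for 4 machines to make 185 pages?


Days ∝ work / workers, so d₂ = d₁ × (m₁/m₂) × (w₂/w₁)
Workers factor (inverse): 25/4 = 6.2500
Work factor (direct): 185/201 ≈ 0.9204
d₂ = 29 × 25/4 × 185/201 = (29 × 25 × 185) / (4 × 201) = 134125/804
≈ 166.82 days

166.82 days


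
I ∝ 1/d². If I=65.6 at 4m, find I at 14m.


I₁d₁² = I₂d₂²
I₂ = I₁ × (d₁/d₂)²
= 65.6 × (4/14)²
= 65.6 × 16/196
= 1049.6/196
≈ 5.3551

5.3551


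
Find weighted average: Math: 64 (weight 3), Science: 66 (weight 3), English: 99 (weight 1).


Numerator = 64×3 + 66×3 + 99×1
= 192 + 198 + 99
= 489
Total weight = 7
Weighted avg = 489/7
= 69.86

69.86


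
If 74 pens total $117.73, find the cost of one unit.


Unit rate = total / quantity
= 117.73 / 74
= $1.59 per unit

$1.59 per unit


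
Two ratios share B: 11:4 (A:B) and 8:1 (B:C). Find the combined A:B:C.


Match B: multiply A:B by 8 → 88:32
Multiply B:C by 4 → 32:4
Combined: 88:32:4
GCD = 4
= 22:8:1

22:8:1


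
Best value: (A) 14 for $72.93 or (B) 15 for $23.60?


Deal A: $72.93/14 = $5.2093/unit
Deal B: $23.60/15 = $1.5733/unit
B is cheaper per unit
= Deal B

Deal B


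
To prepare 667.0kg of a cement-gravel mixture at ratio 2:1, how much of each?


Total parts = 2 + 1 = 3
cement: 667.0 × 2/3 = 444.7kg
gravel: 667.0 × 1/3 = 222.3kg
= 444.7kg and 222.3kg

444.7kg and 222.3kg


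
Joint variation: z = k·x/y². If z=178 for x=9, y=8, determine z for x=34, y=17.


z = k·x/y²
Solve for k using the known point: k = z·y²/x = 178×64/9 = 11392/9 ≈ 1265.7778
Now evaluate at x=34, y=17:
z = k × 34 / 289 = (11392 × 34) / (9 × 289) = 387328/2601
≈ 148.9150

148.9150


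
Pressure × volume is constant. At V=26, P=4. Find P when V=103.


Inverse proportion: x × y = constant
k = 26 × 4 = 104
y₂ = k / 103 = 104 / 103
= 1.01

1.01


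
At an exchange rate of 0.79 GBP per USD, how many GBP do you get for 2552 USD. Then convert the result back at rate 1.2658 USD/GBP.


Amount × rate = 2552 × 0.79 = 2016.08 GBP
Round-trip: 2016.08 × 1.2658 = 2551.95 USD
= 2016.08 GBP, then 2551.95 USD

2016.08 GBP, then 2551.95 USD


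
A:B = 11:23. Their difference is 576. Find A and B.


Let A = 11k, B = 23k.
23k - 11k = 576
12k = 576 → k = 576/12 = 48
A = 11×48 = 528, B = 23×48 = 1104
= A = 528, B = 1104

A = 528, B = 1104


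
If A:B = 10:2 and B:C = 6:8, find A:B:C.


Match B: multiply A:B by 6 → 60:12
Multiply B:C by 2 → 12:16
Combined: 60:12:16
GCD = 4
= 15:3:4

15:3:4


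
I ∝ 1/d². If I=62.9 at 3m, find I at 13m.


I₁d₁² = I₂d₂²
I₂ = I₁ × (d₁/d₂)²
= 62.9 × (3/13)²
= 62.9 × 9/169
= 566.1/169
≈ 3.3497

3.3497


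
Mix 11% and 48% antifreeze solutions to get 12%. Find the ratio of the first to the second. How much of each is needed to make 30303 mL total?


Let x parts of 11% mix with y parts of 48%.
11x + 48y = 12(x + y)
11x + 48y = 12x + 12y
x(11 - 12) = y(12 - 48)
x/y = (48 - 12)/(12 - 11) = 36/1
Simplify: 36:1
Total parts = 37; one part = 30303/37 = 819.00 mL
11% solution: 36×819.00 = 29484.00 mL
48% solution: 1×819.00 = 819.00 mL
= ratio 36:1; 29484.00 mL and 819.00 mL

ratio 36:1; 29484.00 mL and 819.00 mL


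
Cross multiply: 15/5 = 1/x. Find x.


Cross multiply: 15 × x = 5 × 1
15x = 5
x = 5 / 15
= 0.33

0.33


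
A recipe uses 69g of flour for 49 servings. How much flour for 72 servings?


Direct proportion: y/x = constant
k = 69/49 ≈ 1.4082
y₂ = k × 72 = 69 × 72 / 49 = 4968/49
≈ 101.39

101.39


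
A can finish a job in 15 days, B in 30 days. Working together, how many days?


Rate of A = 1/15 per day
Rate of B = 1/30 per day
Combined rate = 1/15 + 1/30 = 45/450 = 0.1000 per day
Days = 1 / combined rate = 450/45
= 10.00 days

10.00 days


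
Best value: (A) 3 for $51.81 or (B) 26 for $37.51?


Deal A: $51.81/3 = $17.2700/unit
Deal B: $37.51/26 = $1.4427/unit
B is cheaper per unit
= Deal B

Deal B


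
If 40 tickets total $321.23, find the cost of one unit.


Unit rate = total / quantity
= 321.23 / 40
= $8.03 per unit

$8.03 per unit


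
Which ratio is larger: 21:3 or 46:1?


21/3 = 7.0000
46/1 = 46.0000
7.0000 < 46.0000, so 21:3 is less
= 46:1

46:1


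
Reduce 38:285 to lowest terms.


GCD(38, 285) = 19
38/19 : 285/19
= 2:15

2:15


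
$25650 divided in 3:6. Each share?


Total parts = 3 + 6 = 9
Part 1: 25650 × 3/9 = 8550.00
Part 2: 25650 × 6/9 = 17100.00
= Part 1: $8550.00, Part 2: $17100.00

Part 1: $8550.00, Part 2: $17100.00


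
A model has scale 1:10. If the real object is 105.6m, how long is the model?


Model size = real / scale
= 105.6 / 10
= 10.5600 m

10.5600 m


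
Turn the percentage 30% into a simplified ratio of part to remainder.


30% means 30 parts out of 100; remainder = 70
Part : remainder = 30:70
GCD = 10
= 3:7

3:7


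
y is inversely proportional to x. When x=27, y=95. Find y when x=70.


Inverse proportion: x × y = constant
k = 27 × 95 = 2565
y₂ = k / 70 = 2565 / 70
= 36.64

36.64


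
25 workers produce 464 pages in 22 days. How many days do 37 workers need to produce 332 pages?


Days ∝ work / workers, so d₂ = d₁ × (m₁/m₂) × (w₂/w₁)
Workers factor (inverse): 25/37 ≈ 0.6757
Work factor (direct): 332/464 ≈ 0.7155
d₂ = 22 × 25/37 × 332/464 = (22 × 25 × 332) / (37 × 464) = 182600/17168
≈ 10.64 days

10.64 days


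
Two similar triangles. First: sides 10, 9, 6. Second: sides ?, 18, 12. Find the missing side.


Scale factor = 18/9 = 2
Missing side = 10 × 2
= 20.0

20.0


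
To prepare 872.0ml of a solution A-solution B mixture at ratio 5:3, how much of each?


Total parts = 5 + 3 = 8
solution A: 872.0 × 5/8 = 545.0ml
solution B: 872.0 × 3/8 = 327.0ml
= 545.0ml and 327.0ml

545.0ml and 327.0ml


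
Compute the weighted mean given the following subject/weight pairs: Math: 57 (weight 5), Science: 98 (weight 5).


Numerator = 57×5 + 98×5
= 285 + 490
= 775
Total weight = 10
Weighted avg = 775/10
= 77.50

77.50


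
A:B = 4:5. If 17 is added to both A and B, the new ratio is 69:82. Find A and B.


Let A = 4k, B = 5k.
(4k + 17) / (5k + 17) = 69/82
Cross-multiply: 82(4k + 17) = 69(5k + 17)
328k + 1394 = 345k + 1173
328k - 345k = 1173 - 1394
-17k = -221
k = -221/-17 = 13
A = 4×13 = 52, B = 5×13 = 65
= A = 52, B = 65

A = 52, B = 65


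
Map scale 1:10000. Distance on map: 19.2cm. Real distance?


Real distance = map distance × scale
= 19.2cm × 10000
= 192000 cm = 1920.0 m
= 1.920 km

1.920 km


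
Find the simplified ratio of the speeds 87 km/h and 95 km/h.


Ratio = 87:95
GCD = 1
Simplified = 87:95
Time ratio (same distance) = 95:87
Speed ratio = 87:95

87:95


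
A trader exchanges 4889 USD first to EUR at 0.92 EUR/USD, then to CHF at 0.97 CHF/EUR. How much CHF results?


Step 1: 4889 USD × 0.92 = 4497.88 EUR
Step 2: 4497.88 EUR × 0.97 = 4362.94 CHF
Implied rate USD→CHF = 0.92 × 0.97 = 0.8924
= 4362.94 CHF

4362.94 CHF


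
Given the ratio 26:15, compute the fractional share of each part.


Total parts = 26 + 15 = 41
First part: 26/41 = 26/41
Second part: 15/41 = 15/41
= 26/41 and 15/41

26/41 and 15/41


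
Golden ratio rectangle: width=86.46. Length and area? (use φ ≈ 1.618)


φ = (1 + √5) / 2 ≈ 1.618
Length = width × φ = 86.46 × 1.618 = 139.89228
≈ 139.89
Area = width × length = 86.46 × 139.89228 = 12095.0865288 ≈ 12095.09
= Length: 139.89, Area: 12095.09

Length: 139.89, Area: 12095.09


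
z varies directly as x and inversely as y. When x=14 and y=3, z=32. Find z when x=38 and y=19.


z = k·x/y
Solve for k using the known point: k = z·y/x = 32×3/14 = 96/14 ≈ 6.8571
Now evaluate at x=38, y=19:
z = k × 38 / 19 = (96 × 38) / (14 × 19) = 3648/266
≈ 13.7143

13.7143


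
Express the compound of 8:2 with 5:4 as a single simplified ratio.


Compound ratio = (8×5) : (2×4)
= 40:8
GCD = 8
= 5:1

5:1


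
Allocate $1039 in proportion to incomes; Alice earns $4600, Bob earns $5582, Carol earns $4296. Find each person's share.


Total income = 4600 + 5582 + 4296 = $14478
Alice: $1039 × 4600/14478 = $330.11
Bob: $1039 × 5582/14478 = $400.59
Carol: $1039 × 4296/14478 = $308.30
= Alice: $330.11, Bob: $400.59, Carol: $308.30

Alice: $330.11, Bob: $400.59, Carol: $308.30


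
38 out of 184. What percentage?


Percentage = (part / whole) × 100
= (38 / 184) × 100
≈ 20.65%

20.65%


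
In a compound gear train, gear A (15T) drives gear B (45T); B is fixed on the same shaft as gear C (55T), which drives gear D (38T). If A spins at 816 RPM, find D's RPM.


Stage 1: RPM_B = RPM_A × t_A/t_B = 816 × 15/45 = 12240/45 = 272.00
B and C share a shaft → RPM_C = RPM_B
Stage 2: RPM_D = RPM_C × t_C/t_D = RPM_A × (t_A×t_C)/(t_B×t_D)
Overall ratio = (15×55)/(45×38) = 825/1710
RPM_D = 816 × 825/1710 = 673200/1710
≈ 393.68 RPM

393.68 RPM


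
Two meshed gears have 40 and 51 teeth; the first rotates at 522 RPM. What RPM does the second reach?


Gear ratio = 40:51 = 40:51
RPM_B = RPM_A × (teeth_A / teeth_B)
= 522 × (40/51)
= 409.4 RPM

409.4 RPM


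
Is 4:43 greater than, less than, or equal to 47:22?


4/43 = 0.0930
47/22 = 2.1364
0.0930 < 2.1364, so 4:43 is less
= less than

less than


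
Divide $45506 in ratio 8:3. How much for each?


Total parts = 8 + 3 = 11
Part 1: 45506 × 8/11 = 33095.27
Part 2: 45506 × 3/11 = 12410.73
= Part 1: $33095.27, Part 2: $12410.73

Part 1: $33095.27, Part 2: $12410.73


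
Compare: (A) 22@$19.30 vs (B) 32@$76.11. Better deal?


Deal A: $19.30/22 = $0.8773/unit
Deal B: $76.11/32 = $2.3784/unit
A is cheaper per unit
= Deal A

Deal A


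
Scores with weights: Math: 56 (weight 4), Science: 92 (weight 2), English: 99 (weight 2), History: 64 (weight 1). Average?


Numerator = 56×4 + 92×2 + 99×2 + 64×1
= 224 + 184 + 198 + 64
= 670
Total weight = 9
Weighted avg = 670/9
= 74.44

74.44


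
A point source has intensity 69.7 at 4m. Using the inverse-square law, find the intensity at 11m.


I₁d₁² = I₂d₂²
I₂ = I₁ × (d₁/d₂)²
= 69.7 × (4/11)²
= 69.7 × 16/121
= 1115.2/121
≈ 9.2165

9.2165


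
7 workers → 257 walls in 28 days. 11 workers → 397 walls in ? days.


Days ∝ work / workers, so d₂ = d₁ × (m₁/m₂) × (w₂/w₁)
Workers factor (inverse): 7/11 ≈ 0.6364
Work factor (direct): 397/257 ≈ 1.5447
d₂ = 28 × 7/11 × 397/257 = (28 × 7 × 397) / (11 × 257) = 77812/2827
≈ 27.52 days

27.52 days


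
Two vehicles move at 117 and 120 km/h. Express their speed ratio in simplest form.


Ratio = 117:120
GCD = 3
Simplified = 39:40
Time ratio (same distance) = 40:39
Speed ratio = 39:40

39:40


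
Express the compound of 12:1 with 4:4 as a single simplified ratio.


Compound ratio = (12×4) : (1×4)
= 48:4
GCD = 4
= 12:1

12:1


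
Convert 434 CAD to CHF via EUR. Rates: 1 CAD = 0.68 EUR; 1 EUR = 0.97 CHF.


Step 1: 434 CAD × 0.68 = 295.12 EUR
Step 2: 295.12 EUR × 0.97 = 286.27 CHF
Implied rate CAD→CHF = 0.68 × 0.97 = 0.6596
= 286.27 CHF

286.27 CHF


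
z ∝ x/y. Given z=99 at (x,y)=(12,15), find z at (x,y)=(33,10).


z = k·x/y
Solve for k using the known point: k = z·y/x = 99×15/12 = 1485/12 = 123.7500
Now evaluate at x=33, y=10:
z = k × 33 / 10 = (1485 × 33) / (12 × 10) = 49005/120
= 408.3750

408.3750


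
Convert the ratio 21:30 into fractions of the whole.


Total parts = 21 + 30 = 51
First part: 21/51 = 7/17
Second part: 30/51 = 10/17
= 7/17 and 10/17

7/17 and 10/17


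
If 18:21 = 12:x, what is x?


Cross multiply: 18 × x = 21 × 12
18x = 252
x = 252 / 18
= 14.00

14.00


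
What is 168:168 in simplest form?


GCD(168, 168) = 168
168/168 : 168/168
= 1:1

1:1


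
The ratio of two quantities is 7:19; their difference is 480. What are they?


Let A = 7k, B = 19k.
19k - 7k = 480
12k = 480 → k = 480/12 = 40
A = 7×40 = 280, B = 19×40 = 760
= A = 280, B = 760

A = 280, B = 760


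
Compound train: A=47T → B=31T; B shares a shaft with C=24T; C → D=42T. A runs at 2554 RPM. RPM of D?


Stage 1: RPM_B = RPM_A × t_A/t_B = 2554 × 47/31 = 120038/31 ≈ 3872.19
B and C share a shaft → RPM_C = RPM_B
Stage 2: RPM_D = RPM_C × t_C/t_D = RPM_A × (t_A×t_C)/(t_B×t_D)
Overall ratio = (47×24)/(31×42) = 1128/1302
RPM_D = 2554 × 1128/1302 = 2880912/1302
≈ 2212.68 RPM

2212.68 RPM


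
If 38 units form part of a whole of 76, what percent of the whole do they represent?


Percentage = (part / whole) × 100
= (38 / 76) × 100
= 50.00%

50.00%


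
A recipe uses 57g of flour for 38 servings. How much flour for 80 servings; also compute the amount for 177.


Direct proportion: y/x = constant
k = 57/38 = 1.5000
y at x=80: k × 80 = 57 × 80 / 38 = 4560/38 = 120.00
y at x=177: k × 177 = 57 × 177 / 38 = 10089/38 = 265.50
= 120.00 and 265.50

120.00 and 265.50


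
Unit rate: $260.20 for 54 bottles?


Unit rate = total / quantity
= 260.20 / 54
= $4.82 per unit

$4.82 per unit


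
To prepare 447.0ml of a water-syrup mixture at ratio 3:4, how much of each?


Total parts = 3 + 4 = 7
water: 447.0 × 3/7 = 191.6ml
syrup: 447.0 × 4/7 = 255.4ml
= 191.6ml and 255.4ml

191.6ml and 255.4ml


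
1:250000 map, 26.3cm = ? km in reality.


Real distance = map distance × scale
= 26.3cm × 250000
= 6575000 cm = 65750.0 m
= 65.750 km

65.750 km


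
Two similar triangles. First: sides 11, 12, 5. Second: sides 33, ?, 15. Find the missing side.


Scale factor = 33/11 = 3
Missing side = 12 × 3
= 36.0

36.0


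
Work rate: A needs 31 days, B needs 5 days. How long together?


Rate of A = 1/31 per day
Rate of B = 1/5 per day
Combined rate = 1/31 + 1/5 = 36/155 ≈ 0.2323 per day
Days = 1 / combined rate = 155/36
≈ 4.31 days

4.31 days


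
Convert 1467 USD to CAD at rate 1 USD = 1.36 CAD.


Amount × rate = 1467 × 1.36
= 1995.12 CAD

1995.12 CAD


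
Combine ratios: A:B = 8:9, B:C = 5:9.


Match B: multiply A:B by 5 → 40:45
Multiply B:C by 9 → 45:81
Combined: 40:45:81
GCD = 1
= 40:45:81

40:45:81


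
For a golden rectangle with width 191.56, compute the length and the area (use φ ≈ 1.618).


φ = (1 + √5) / 2 ≈ 1.618
Length = width × φ = 191.56 × 1.618 = 309.94408
≈ 309.94
Area = width × length = 191.56 × 309.94408 = 59372.8879648 ≈ 59372.89
= Length: 309.94, Area: 59372.89

Length: 309.94, Area: 59372.89


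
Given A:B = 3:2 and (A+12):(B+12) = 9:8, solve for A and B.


Let A = 3k, B = 2k.
(3k + 12) / (2k + 12) = 9/8
Cross-multiply: 8(3k + 12) = 9(2k + 12)
24k + 96 = 18k + 108
24k - 18k = 108 - 96
6k = 12
k = 12/6 = 2
A = 3×2 = 6, B = 2×2 = 4
= A = 6, B = 4

A = 6, B = 4


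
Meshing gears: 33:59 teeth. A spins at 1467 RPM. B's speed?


Gear ratio = 33:59 = 33:59
RPM_B = RPM_A × (teeth_A / teeth_B)
= 1467 × (33/59)
= 820.5 RPM

820.5 RPM


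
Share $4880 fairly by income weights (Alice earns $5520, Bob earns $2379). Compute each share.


Total income = 5520 + 2379 = $7899
Alice: $4880 × 5520/7899 = $3410.25
Bob: $4880 × 2379/7899 = $1469.75
= Alice: $3410.25, Bob: $1469.75

Alice: $3410.25, Bob: $1469.75


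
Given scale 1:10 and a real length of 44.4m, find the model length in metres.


Model size = real / scale
= 44.4 / 10
= 4.4400 m

4.4400 m


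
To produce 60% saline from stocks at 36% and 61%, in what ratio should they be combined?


Let x parts of 36% mix with y parts of 61%.
36x + 61y = 60(x + y)
36x + 61y = 60x + 60y
x(36 - 60) = y(60 - 61)
x/y = (61 - 60)/(60 - 36) = 1/24
Simplify: 1:24
= 1:24

1:24


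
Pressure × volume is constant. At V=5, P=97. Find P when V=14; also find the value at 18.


Inverse proportion: x × y = constant
k = 5 × 97 = 485
At x=14: k/14 = 34.64
At x=18: k/18 = 26.94
= 34.64 and 26.94

34.64 and 26.94


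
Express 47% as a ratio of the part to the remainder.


47% means 47 parts out of 100; remainder = 53
Part : remainder = 47:53
GCD = 1
= 47:53

47:53


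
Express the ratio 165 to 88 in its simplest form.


GCD(165, 88) = 11
165/11 : 88/11
= 15:8

15:8


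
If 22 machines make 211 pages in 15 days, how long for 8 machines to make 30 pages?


Days ∝ work / workers, so d₂ = d₁ × (m₁/m₂) × (w₂/w₁)
Workers factor (inverse): 22/8 = 2.7500
Work factor (direct): 30/211 ≈ 0.1422
d₂ = 15 × 22/8 × 30/211 = (15 × 22 × 30) / (8 × 211) = 9900/1688
≈ 5.86 days

5.86 days


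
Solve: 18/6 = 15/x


Cross multiply: 18 × x = 6 × 15
18x = 90
x = 90 / 18
= 5.00

5.00


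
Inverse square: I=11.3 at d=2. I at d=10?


I₁d₁² = I₂d₂²
I₂ = I₁ × (d₁/d₂)²
= 11.3 × (2/10)²
= 11.3 × 4/100
= 45.2/100
= 0.4520

0.4520


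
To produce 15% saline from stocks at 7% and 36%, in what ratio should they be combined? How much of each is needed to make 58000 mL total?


Let x parts of 7% mix with y parts of 36%.
7x + 36y = 15(x + y)
7x + 36y = 15x + 15y
x(7 - 15) = y(15 - 36)
x/y = (36 - 15)/(15 - 7) = 21/8
Simplify: 21:8
Total parts = 29; one part = 58000/29 = 2000.00 mL
7% solution: 21×2000.00 = 42000.00 mL
36% solution: 8×2000.00 = 16000.00 mL
= ratio 21:8; 42000.00 mL and 16000.00 mL

ratio 21:8; 42000.00 mL and 16000.00 mL


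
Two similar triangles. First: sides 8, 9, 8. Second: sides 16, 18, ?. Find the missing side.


Scale factor = 16/8 = 2
Missing side = 8 × 2
= 16.0

16.0


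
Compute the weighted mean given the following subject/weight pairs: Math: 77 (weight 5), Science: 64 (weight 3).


Numerator = 77×5 + 64×3
= 385 + 192
= 577
Total weight = 8
Weighted avg = 577/8
= 72.13

72.13


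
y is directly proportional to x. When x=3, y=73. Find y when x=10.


Direct proportion: y/x = constant
k = 73/3 ≈ 24.3333
y₂ = k × 10 = 73 × 10 / 3 = 730/3
≈ 243.33

243.33


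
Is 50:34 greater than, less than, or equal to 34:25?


50/34 = 1.4706
34/25 = 1.3600
1.4706 > 1.3600, so 50:34 is greater
= greater than

greater than


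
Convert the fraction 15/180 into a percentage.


Percentage = (part / whole) × 100
= (15 / 180) × 100
≈ 8.33%

8.33%


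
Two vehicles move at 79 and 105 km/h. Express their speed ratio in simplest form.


Ratio = 79:105
GCD = 1
Simplified = 79:105
Time ratio (same distance) = 105:79
Speed ratio = 79:105

79:105


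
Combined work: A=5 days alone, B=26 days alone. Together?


Rate of A = 1/5 per day
Rate of B = 1/26 per day
Combined rate = 1/5 + 1/26 = 31/130 ≈ 0.2385 per day
Days = 1 / combined rate = 130/31
≈ 4.19 days

4.19 days


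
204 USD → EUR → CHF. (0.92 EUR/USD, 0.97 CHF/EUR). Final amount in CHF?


Step 1: 204 USD × 0.92 = 187.68 EUR
Step 2: 187.68 EUR × 0.97 = 182.05 CHF
Implied rate USD→CHF = 0.92 × 0.97 = 0.8924
= 182.05 CHF

182.05 CHF


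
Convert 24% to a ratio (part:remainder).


24% means 24 parts out of 100; remainder = 76
Part : remainder = 24:76
GCD = 4
= 6:19

6:19


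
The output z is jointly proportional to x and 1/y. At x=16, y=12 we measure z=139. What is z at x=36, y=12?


z = k·x/y
Solve for k using the known point: k = z·y/x = 139×12/16 = 1668/16 = 104.2500
Now evaluate at x=36, y=12:
z = k × 36 / 12 = (1668 × 36) / (16 × 12) = 60048/192
= 312.7500

312.7500


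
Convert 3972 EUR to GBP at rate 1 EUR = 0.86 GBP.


Amount × rate = 3972 × 0.86
= 3415.92 GBP

3415.92 GBP


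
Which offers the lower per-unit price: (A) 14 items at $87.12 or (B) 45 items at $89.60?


Deal A: $87.12/14 = $6.2229/unit
Deal B: $89.60/45 = $1.9911/unit
B is cheaper per unit
= Deal B

Deal B


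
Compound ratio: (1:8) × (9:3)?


Compound ratio = (1×9) : (8×3)
= 9:24
GCD = 3
= 3:8

3:8


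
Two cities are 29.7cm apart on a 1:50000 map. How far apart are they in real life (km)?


Real distance = map distance × scale
= 29.7cm × 50000
= 1485000 cm = 14850.0 m
= 14.850 km

14.850 km


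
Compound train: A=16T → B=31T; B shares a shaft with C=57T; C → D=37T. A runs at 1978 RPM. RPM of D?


Stage 1: RPM_B = RPM_A × t_A/t_B = 1978 × 16/31 = 31648/31 ≈ 1020.90
B and C share a shaft → RPM_C = RPM_B
Stage 2: RPM_D = RPM_C × t_C/t_D = RPM_A × (t_A×t_C)/(t_B×t_D)
Overall ratio = (16×57)/(31×37) = 912/1147
RPM_D = 1978 × 912/1147 = 1803936/1147
≈ 1572.74 RPM

1572.74 RPM


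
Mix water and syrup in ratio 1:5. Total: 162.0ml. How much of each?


Total parts = 1 + 5 = 6
water: 162.0 × 1/6 = 27.0ml
syrup: 162.0 × 5/6 = 135.0ml
= 27.0ml and 135.0ml

27.0ml and 135.0ml


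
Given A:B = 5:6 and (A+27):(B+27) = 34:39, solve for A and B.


Let A = 5k, B = 6k.
(5k + 27) / (6k + 27) = 34/39
Cross-multiply: 39(5k + 27) = 34(6k + 27)
195k + 1053 = 204k + 918
195k - 204k = 918 - 1053
-9k = -135
k = -135/-9 = 15
A = 5×15 = 75, B = 6×15 = 90
= A = 75, B = 90

A = 75, B = 90


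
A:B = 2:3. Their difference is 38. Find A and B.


Let A = 2k, B = 3k.
3k - 2k = 38
1k = 38 → k = 38/1 = 38
A = 2×38 = 76, B = 3×38 = 114
= A = 76, B = 114

A = 76, B = 114


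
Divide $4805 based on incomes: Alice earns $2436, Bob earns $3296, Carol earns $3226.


Total income = 2436 + 3296 + 3226 = $8958
Alice: $4805 × 2436/8958 = $1306.65
Bob: $4805 × 3296/8958 = $1767.95
Carol: $4805 × 3226/8958 = $1730.40
= Alice: $1306.65, Bob: $1767.95, Carol: $1730.40

Alice: $1306.65, Bob: $1767.95, Carol: $1730.40


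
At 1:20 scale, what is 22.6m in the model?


Model size = real / scale
= 22.6 / 20
= 1.1300 m

1.1300 m


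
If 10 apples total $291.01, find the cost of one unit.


Unit rate = total / quantity
= 291.01 / 10
= $29.10 per unit

$29.10 per unit


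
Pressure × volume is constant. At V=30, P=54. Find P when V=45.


Inverse proportion: x × y = constant
k = 30 × 54 = 1620
y₂ = k / 45 = 1620 / 45
= 36.00

36.00


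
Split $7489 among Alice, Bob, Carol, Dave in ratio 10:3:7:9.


Total parts = 10 + 3 + 7 + 9 = 29
Alice: 7489 × 10/29 = 2582.41
Bob: 7489 × 3/29 = 774.72
Carol: 7489 × 7/29 = 1807.69
Dave: 7489 × 9/29 = 2324.17
= Alice: $2582.41, Bob: $774.72, Carol: $1807.69, Dave: $2324.17

Alice: $2582.41, Bob: $774.72, Carol: $1807.69, Dave: $2324.17


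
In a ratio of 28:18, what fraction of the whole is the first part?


Total parts = 28 + 18 = 46
First part: 28/46 = 14/23
= 14/23

14/23


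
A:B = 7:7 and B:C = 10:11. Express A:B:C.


Match B: multiply A:B by 10 → 70:70
Multiply B:C by 7 → 70:77
Combined: 70:70:77
GCD = 7
= 10:10:11

10:10:11


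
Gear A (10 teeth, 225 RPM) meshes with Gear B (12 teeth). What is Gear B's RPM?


Gear ratio = 10:12 = 5:6
RPM_B = RPM_A × (teeth_A / teeth_B)
= 225 × (10/12)
= 187.5 RPM

187.5 RPM


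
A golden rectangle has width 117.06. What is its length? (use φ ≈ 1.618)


φ = (1 + √5) / 2 ≈ 1.618
Length = width × φ = 117.06 × 1.618 = 189.40308
≈ 189.40

189.40


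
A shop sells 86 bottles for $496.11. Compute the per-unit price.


Unit rate = total / quantity
= 496.11 / 86
= $5.77 per unit

$5.77 per unit


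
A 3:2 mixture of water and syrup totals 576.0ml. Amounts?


Total parts = 3 + 2 = 5
water: 576.0 × 3/5 = 345.6ml
syrup: 576.0 × 2/5 = 230.4ml
= 345.6ml and 230.4ml

345.6ml and 230.4ml
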